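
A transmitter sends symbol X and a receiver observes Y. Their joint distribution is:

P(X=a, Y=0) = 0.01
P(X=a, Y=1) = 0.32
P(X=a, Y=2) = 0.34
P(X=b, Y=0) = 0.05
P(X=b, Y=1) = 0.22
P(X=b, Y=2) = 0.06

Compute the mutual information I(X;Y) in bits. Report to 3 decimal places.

0.105 bits

Marginals: p(X) = (0.6700, 0.3300), p(Y) = (0.0600, 0.5400, 0.4000).
I(X;Y) = Σ p(x,y)·log₂[p(x,y)/(p(x)p(y))].
  (a,0): 0.01·log₂(0.2488) = -0.0201
  (a,1): 0.32·log₂(0.8845) = -0.0567
  (a,2): 0.34·log₂(1.2687) = 0.1167
  (b,0): 0.05·log₂(2.5253) = 0.0668
  (b,1): 0.22·log₂(1.2346) = 0.0669
  (b,2): 0.06·log₂(0.4545) = -0.0683
Sum = 0.105 bits.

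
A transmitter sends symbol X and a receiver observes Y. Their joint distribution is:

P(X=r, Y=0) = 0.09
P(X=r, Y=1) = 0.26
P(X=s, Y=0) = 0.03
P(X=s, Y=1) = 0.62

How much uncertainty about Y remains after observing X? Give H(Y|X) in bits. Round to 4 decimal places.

Chain rule: H(Y|X) = H(X,Y) − H(X).
Marginals: p(X) = (0.3500, 0.6500), p(Y) = (0.1200, 0.8800).
H(X,Y) = 1.3973 bits; H(X) = 0.9341 bits.
H(Y|X) = 1.3973 − 0.9341 = 0.4632 bits.

0.4632 bits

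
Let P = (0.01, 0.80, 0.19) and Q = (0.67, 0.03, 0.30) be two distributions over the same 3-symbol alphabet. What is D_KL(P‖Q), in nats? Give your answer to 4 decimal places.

D(P‖Q) = Σ p·ln(p/q).
  0.01·ln(0.01/0.67) = -0.04205
  0.80·ln(0.80/0.03) = 2.62673
  0.19·ln(0.19/0.30) = -0.08678
D(P‖Q) = 2.4979 nats.

2.4979 nats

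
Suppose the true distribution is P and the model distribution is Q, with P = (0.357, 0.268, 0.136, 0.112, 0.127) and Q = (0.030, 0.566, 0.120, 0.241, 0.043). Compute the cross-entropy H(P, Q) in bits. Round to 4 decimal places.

3.2485 bits

H(P,Q) = −Σ p·log₂ q.
  −0.357·log₂(0.030) = 1.80603
  −0.268·log₂(0.566) = 0.22006
  −0.136·log₂(0.120) = 0.41601
  −0.112·log₂(0.241) = 0.22992
  −0.127·log₂(0.043) = 0.57652
H(P,Q) = 3.2485 bits.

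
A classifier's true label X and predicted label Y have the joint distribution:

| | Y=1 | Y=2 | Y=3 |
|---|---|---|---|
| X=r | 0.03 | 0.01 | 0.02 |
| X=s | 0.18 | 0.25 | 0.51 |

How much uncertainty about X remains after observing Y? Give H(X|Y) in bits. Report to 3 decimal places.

Marginals: p(X) = (0.0600, 0.9400), p(Y) = (0.2100, 0.2600, 0.5300).
H(X|Y) = Σ p(Y) · H(X|Y=·).
  Y=1: p=0.2100, H(X|Y=1) = 0.5917
  Y=2: p=0.2600, H(X|Y=2) = 0.2352
  Y=3: p=0.5300, H(X|Y=3) = 0.2318
Weighted sum = 0.308 bits.

0.308 bits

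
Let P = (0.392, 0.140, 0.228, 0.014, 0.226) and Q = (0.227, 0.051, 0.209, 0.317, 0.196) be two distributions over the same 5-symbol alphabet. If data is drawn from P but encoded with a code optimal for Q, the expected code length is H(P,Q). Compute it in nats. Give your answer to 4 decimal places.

1.7392 nats

H(P,Q) = −Σ p·ln q.
  −0.392·ln(0.227) = 0.58126
  −0.140·ln(0.051) = 0.41663
  −0.228·ln(0.209) = 0.35692
  −0.014·ln(0.317) = 0.01608
  −0.226·ln(0.196) = 0.36830
H(P,Q) = 1.7392 nats.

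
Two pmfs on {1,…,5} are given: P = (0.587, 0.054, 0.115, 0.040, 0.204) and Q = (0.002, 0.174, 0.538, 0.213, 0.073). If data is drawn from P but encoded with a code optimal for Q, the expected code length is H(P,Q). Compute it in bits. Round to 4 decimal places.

H(P,Q) = −Σ p·log₂ q.
  −0.587·log₂(0.002) = 5.26292
  −0.054·log₂(0.174) = 0.13623
  −0.115·log₂(0.538) = 0.10285
  −0.040·log₂(0.213) = 0.08924
  −0.204·log₂(0.073) = 0.77030
H(P,Q) = 6.3615 bits.

6.3615 bits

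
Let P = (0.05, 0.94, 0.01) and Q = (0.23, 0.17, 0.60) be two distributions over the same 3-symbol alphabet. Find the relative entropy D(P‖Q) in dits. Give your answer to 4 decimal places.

0.6472 dits

D(P‖Q) = Σ p·log₁₀(p/q).
  0.05·log₁₀(0.05/0.23) = -0.03314
  0.94·log₁₀(0.94/0.17) = 0.69812
  0.01·log₁₀(0.01/0.60) = -0.01778
D(P‖Q) = 0.6472 dits.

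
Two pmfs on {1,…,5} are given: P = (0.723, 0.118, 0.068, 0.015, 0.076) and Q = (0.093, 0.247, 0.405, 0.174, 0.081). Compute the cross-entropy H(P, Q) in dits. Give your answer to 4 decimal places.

0.9385 dits

H(P,Q) = −Σ p·log₁₀ q.
  −0.723·log₁₀(0.093) = 0.74579
  −0.118·log₁₀(0.247) = 0.07166
  −0.068·log₁₀(0.405) = 0.02669
  −0.015·log₁₀(0.174) = 0.01139
  −0.076·log₁₀(0.081) = 0.08296
H(P,Q) = 0.9385 dits.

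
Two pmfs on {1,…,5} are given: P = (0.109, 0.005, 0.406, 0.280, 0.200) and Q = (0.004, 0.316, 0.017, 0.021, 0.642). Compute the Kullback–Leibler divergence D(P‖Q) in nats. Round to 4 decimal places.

D(P‖Q) = Σ p·ln(p/q).
  0.109·ln(0.109/0.004) = 0.36025
  0.005·ln(0.005/0.316) = -0.02073
  0.406·ln(0.406/0.017) = 1.28829
  0.280·ln(0.280/0.021) = 0.72527
  0.200·ln(0.200/0.642) = -0.23325
D(P‖Q) = 2.1198 nats.

2.1198 nats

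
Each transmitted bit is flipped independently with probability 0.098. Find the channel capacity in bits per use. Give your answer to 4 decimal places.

Binary symmetric channel: C = 1 − h₂(ε) where h₂ is the binary entropy function.
h₂(0.098) = −0.098·log₂0.098 − 0.902·log₂0.902 = 0.4626.
C = 1 − 0.4626 = 0.5374 bits per channel use.

0.5374 bits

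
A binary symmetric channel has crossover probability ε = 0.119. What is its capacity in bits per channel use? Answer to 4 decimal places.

Binary symmetric channel: C = 1 − h₂(ε) where h₂ is the binary entropy function.
h₂(0.119) = −0.119·log₂0.119 − 0.881·log₂0.881 = 0.5265.
C = 1 − 0.5265 = 0.4735 bits per channel use.

0.4735 bits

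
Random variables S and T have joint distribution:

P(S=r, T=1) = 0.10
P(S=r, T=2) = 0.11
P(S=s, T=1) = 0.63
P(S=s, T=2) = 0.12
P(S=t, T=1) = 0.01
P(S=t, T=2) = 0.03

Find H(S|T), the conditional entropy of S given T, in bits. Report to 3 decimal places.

0.861 bits

Chain rule: H(S|T) = H(S,T) − H(T).
Marginals: p(S) = (0.2100, 0.7500, 0.0400), p(T) = (0.7400, 0.2600).
H(S,T) = 1.6877 bits; H(T) = 0.8267 bits.
H(S|T) = 1.6877 − 0.8267 = 0.861 bits.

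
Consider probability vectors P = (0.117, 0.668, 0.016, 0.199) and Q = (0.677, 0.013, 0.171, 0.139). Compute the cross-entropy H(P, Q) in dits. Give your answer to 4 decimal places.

H(P,Q) = −Σ p·log₁₀ q.
  −0.117·log₁₀(0.677) = 0.01982
  −0.668·log₁₀(0.013) = 1.25989
  −0.016·log₁₀(0.171) = 0.01227
  −0.199·log₁₀(0.139) = 0.17054
H(P,Q) = 1.4625 dits.

1.4625 dits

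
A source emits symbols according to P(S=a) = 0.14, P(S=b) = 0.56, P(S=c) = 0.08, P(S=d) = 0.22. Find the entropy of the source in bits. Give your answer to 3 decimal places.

H(S) = −Σ p·log₂ p.
  −(0.14)·log₂(0.14) = 0.3971
  −(0.56)·log₂(0.56) = 0.4684
  −(0.08)·log₂(0.08) = 0.2915
  −(0.22)·log₂(0.22) = 0.4806
Sum: 0.3971 + 0.4684 + 0.2915 + 0.4806 = 1.638 bits.

1.638 bits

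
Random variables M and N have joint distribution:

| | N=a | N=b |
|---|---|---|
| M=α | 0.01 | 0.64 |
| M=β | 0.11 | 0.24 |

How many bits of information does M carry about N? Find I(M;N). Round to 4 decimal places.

0.1405 bits

Marginals: p(M) = (0.6500, 0.3500), p(N) = (0.1200, 0.8800).
I(M;N) = Σ p(x,y)·log₂[p(x,y)/(p(x)p(y))].
  (α,a): 0.01·log₂(0.1282) = -0.02963
  (α,b): 0.64·log₂(1.1189) = 0.10372
  (β,a): 0.11·log₂(2.6190) = 0.15279
  (β,b): 0.24·log₂(0.7792) = -0.08638
Sum = 0.1405 bits.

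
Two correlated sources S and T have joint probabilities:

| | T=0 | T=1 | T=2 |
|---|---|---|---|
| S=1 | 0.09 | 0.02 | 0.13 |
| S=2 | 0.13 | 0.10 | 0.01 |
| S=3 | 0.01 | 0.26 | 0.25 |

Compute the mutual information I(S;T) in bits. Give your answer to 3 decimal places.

Marginals: p(S) = (0.2400, 0.2400, 0.5200), p(T) = (0.2300, 0.3800, 0.3900).
I(S;T) = Σ p(x,y)·log₂[p(x,y)/(p(x)p(y))].
  (1,0): 0.09·log₂(1.6304) = 0.0635
  (1,1): 0.02·log₂(0.2193) = -0.0438
  (1,2): 0.13·log₂(1.3889) = 0.0616
  (2,0): 0.13·log₂(2.3551) = 0.1607
  (2,1): 0.10·log₂(1.0965) = 0.0133
  (2,2): 0.01·log₂(0.1068) = -0.0323
  (3,0): 0.01·log₂(0.0836) = -0.0358
  (3,1): 0.26·log₂(1.3158) = 0.1029
  (3,2): 0.25·log₂(1.2327) = 0.0755
Sum = 0.366 bits.

0.366 bits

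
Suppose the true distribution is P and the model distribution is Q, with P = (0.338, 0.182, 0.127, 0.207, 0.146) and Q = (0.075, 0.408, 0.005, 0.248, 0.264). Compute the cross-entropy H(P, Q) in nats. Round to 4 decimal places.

2.1946 nats

H(P,Q) = −Σ p·ln q.
  −0.338·ln(0.075) = 0.87551
  −0.182·ln(0.408) = 0.16316
  −0.127·ln(0.005) = 0.67289
  −0.207·ln(0.248) = 0.28863
  −0.146·ln(0.264) = 0.19444
H(P,Q) = 2.1946 nats.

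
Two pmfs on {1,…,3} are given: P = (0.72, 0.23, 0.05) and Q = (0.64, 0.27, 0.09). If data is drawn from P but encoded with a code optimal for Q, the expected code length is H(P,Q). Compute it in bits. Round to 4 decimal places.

1.0717 bits

H(P,Q) = −Σ p·log₂ q.
  −0.72·log₂(0.64) = 0.46358
  −0.23·log₂(0.27) = 0.43446
  −0.05·log₂(0.09) = 0.17370
H(P,Q) = 1.0717 bits.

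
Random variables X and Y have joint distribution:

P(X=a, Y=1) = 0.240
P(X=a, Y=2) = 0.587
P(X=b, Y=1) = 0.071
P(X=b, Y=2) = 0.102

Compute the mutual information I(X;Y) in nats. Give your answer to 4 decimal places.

0.0046 nats

Marginals: p(X) = (0.8270, 0.1730), p(Y) = (0.3110, 0.6890).
I(X;Y) = H(X) + H(Y) − H(X,Y).
H(X) = 0.4606, H(Y) = 0.6199, H(X,Y) = 1.0759.
I(X;Y) = 0.4606 + 0.6199 − 1.0759 = 0.0046 nats.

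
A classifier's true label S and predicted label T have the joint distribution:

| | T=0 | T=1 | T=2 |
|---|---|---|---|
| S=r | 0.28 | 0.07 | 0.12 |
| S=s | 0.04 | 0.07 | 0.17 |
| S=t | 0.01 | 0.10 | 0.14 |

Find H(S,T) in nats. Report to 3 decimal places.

1.965 nats

H(S,T) = −Σ p(x,y)·ln p(x,y) over all 9 cells.
  cell (r,0): −0.28·ln0.28 = 0.3564
  cell (r,1): −0.07·ln0.07 = 0.1861
  cell (r,2): −0.12·ln0.12 = 0.2544
  cell (s,0): −0.04·ln0.04 = 0.1288
  cell (s,1): −0.07·ln0.07 = 0.1861
  cell (s,2): −0.17·ln0.17 = 0.3012
  cell (t,0): −0.01·ln0.01 = 0.0461
  cell (t,1): −0.10·ln0.10 = 0.2303
  cell (t,2): −0.14·ln0.14 = 0.2753
Sum = 1.965 nats.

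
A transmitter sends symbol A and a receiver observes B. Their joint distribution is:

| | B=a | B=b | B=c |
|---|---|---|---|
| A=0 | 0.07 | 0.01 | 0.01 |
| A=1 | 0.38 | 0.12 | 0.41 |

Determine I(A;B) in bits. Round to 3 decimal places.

Marginals: p(A) = (0.0900, 0.9100), p(B) = (0.4500, 0.1300, 0.4200).
I(A;B) = H(A) + H(B) − H(A,B).
H(A) = 0.4365, H(B) = 1.4267, H(A,B) = 1.8263.
I(A;B) = 0.4365 + 1.4267 − 1.8263 = 0.037 bits.

0.037 bits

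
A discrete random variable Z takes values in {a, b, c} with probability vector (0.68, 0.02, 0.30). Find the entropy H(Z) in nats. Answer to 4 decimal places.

0.7017 nats

H(Z) = −Σ p·ln p.
  −(0.68)·ln(0.68) = 0.26225
  −(0.02)·ln(0.02) = 0.07824
  −(0.30)·ln(0.30) = 0.36119
Sum: 0.26225 + 0.07824 + 0.36119 = 0.7017 nats.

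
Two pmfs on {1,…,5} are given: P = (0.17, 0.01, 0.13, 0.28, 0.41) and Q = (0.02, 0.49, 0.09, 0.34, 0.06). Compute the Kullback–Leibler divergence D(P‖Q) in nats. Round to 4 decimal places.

1.1063 nats

D(P‖Q) = Σ p·ln(p/q).
  0.17·ln(0.17/0.02) = 0.36381
  0.01·ln(0.01/0.49) = -0.03892
  0.13·ln(0.13/0.09) = 0.04780
  0.28·ln(0.28/0.34) = -0.05436
  0.41·ln(0.41/0.06) = 0.78794
D(P‖Q) = 1.1063 nats.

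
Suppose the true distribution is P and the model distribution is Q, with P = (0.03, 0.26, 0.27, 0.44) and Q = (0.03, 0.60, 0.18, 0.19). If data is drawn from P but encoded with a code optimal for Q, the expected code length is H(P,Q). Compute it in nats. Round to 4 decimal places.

1.4317 nats

H(P,Q) = −Σ p·ln q.
  −0.03·ln(0.03) = 0.10520
  −0.26·ln(0.60) = 0.13281
  −0.27·ln(0.18) = 0.46300
  −0.44·ln(0.19) = 0.73072
H(P,Q) = 1.4317 nats.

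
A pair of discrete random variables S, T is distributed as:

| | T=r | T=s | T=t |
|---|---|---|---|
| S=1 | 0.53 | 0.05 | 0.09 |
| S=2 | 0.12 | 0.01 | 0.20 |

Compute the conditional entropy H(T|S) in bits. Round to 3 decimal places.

0.997 bits

Marginals: p(S) = (0.6700, 0.3300), p(T) = (0.6500, 0.0600, 0.2900).
H(T|S) = Σ p(S) · H(T|S=·).
  S=1: p=0.6700, H(T|S=1) = 0.9360
  S=2: p=0.3300, H(T|S=2) = 1.1214
Weighted sum = 0.997 bits.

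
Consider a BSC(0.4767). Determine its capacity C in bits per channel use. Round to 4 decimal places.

0.0016 bits

Binary symmetric channel: C = 1 − h₂(ε) where h₂ is the binary entropy function.
h₂(0.4767) = −0.4767·log₂0.4767 − 0.5233·log₂0.5233 = 0.9984.
C = 1 − 0.9984 = 0.0016 bits per channel use.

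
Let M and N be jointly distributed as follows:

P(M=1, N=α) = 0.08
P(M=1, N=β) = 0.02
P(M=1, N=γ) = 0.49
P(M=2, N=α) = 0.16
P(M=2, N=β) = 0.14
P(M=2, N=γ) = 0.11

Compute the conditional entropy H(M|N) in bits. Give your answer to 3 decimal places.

0.720 bits

Chain rule: H(M|N) = H(M,N) − H(N).
Marginals: p(M) = (0.5900, 0.4100), p(N) = (0.2400, 0.1600, 0.6000).
H(M,N) = 2.0791 bits; H(N) = 1.3593 bits.
H(M|N) = 2.0791 − 1.3593 = 0.720 bits.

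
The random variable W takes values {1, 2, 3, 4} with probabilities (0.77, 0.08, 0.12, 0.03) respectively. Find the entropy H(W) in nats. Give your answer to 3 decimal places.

H(W) = −Σ p·ln p.
  −(0.77)·ln(0.77) = 0.2013
  −(0.08)·ln(0.08) = 0.2021
  −(0.12)·ln(0.12) = 0.2544
  −(0.03)·ln(0.03) = 0.1052
Sum: 0.2013 + 0.2021 + 0.2544 + 0.1052 = 0.763 nats.

0.763 nats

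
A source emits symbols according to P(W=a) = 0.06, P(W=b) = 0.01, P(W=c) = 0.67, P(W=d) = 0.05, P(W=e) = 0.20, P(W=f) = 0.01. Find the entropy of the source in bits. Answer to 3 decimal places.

1.444 bits

H(W) = −Σ p·log₂ p.
  −(0.06)·log₂(0.06) = 0.2435
  −(0.01)·log₂(0.01) = 0.0664
  −(0.67)·log₂(0.67) = 0.3871
  −(0.05)·log₂(0.05) = 0.2161
  −(0.20)·log₂(0.20) = 0.4644
  −(0.01)·log₂(0.01) = 0.0664
Sum: 0.2435 + 0.0664 + 0.3871 + 0.2161 + 0.4644 + 0.0664 = 1.444 bits.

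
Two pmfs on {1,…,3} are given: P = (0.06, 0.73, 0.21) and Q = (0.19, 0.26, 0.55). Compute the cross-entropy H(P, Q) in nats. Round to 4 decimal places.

H(P,Q) = −Σ p·ln q.
  −0.06·ln(0.19) = 0.09964
  −0.73·ln(0.26) = 0.98336
  −0.21·ln(0.55) = 0.12555
H(P,Q) = 1.2086 nats.

1.2086 nats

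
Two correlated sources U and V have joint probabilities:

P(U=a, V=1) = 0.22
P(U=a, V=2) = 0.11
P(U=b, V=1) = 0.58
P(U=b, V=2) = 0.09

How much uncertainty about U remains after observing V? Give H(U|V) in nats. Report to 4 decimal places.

0.6082 nats

Marginals: p(U) = (0.3300, 0.6700), p(V) = (0.8000, 0.2000).
H(U|V) = Σ p(V) · H(U|V=·).
  V=1: p=0.8000, H(U|V=1) = 0.5882
  V=2: p=0.2000, H(U|V=2) = 0.6881
Weighted sum = 0.6082 nats.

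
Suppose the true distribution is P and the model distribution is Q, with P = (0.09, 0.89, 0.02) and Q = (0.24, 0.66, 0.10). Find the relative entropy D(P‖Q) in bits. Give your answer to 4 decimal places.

D(P‖Q) = Σ p·log₂(p/q).
  0.09·log₂(0.09/0.24) = -0.12735
  0.89·log₂(0.89/0.66) = 0.38389
  0.02·log₂(0.02/0.10) = -0.04644
D(P‖Q) = 0.2101 bits.

0.2101 bits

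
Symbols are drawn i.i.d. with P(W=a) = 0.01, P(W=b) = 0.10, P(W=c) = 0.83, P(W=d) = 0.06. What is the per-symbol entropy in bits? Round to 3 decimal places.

H(W) = −Σ p·log₂ p.
  −(0.01)·log₂(0.01) = 0.0664
  −(0.10)·log₂(0.10) = 0.3322
  −(0.83)·log₂(0.83) = 0.2231
  −(0.06)·log₂(0.06) = 0.2435
Sum: 0.0664 + 0.3322 + 0.2231 + 0.2435 = 0.865 bits.

0.865 bits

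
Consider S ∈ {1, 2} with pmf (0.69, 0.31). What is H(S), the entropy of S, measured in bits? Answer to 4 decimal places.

0.8932 bits

H(S) = −Σ p·log₂ p.
  −(0.69)·log₂(0.69) = 0.36938
  −(0.31)·log₂(0.31) = 0.52379
Sum: 0.36938 + 0.52379 = 0.8932 bits.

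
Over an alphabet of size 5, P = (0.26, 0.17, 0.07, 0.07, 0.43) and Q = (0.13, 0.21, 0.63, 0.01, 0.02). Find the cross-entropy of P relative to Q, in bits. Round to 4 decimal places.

4.0866 bits

H(P,Q) = −Σ p·log₂ q.
  −0.26·log₂(0.13) = 0.76529
  −0.17·log₂(0.21) = 0.38276
  −0.07·log₂(0.63) = 0.04666
  −0.07·log₂(0.01) = 0.46507
  −0.43·log₂(0.02) = 2.42686
H(P,Q) = 4.0866 bits.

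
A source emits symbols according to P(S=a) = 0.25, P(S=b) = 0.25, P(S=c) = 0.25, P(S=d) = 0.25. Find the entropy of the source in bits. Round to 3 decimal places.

2.000 bits

H(S) = −Σ p·log₂ p.
  −(0.25)·log₂(0.25) = 0.5000
  −(0.25)·log₂(0.25) = 0.5000
  −(0.25)·log₂(0.25) = 0.5000
  −(0.25)·log₂(0.25) = 0.5000
Sum: 0.5000 + 0.5000 + 0.5000 + 0.5000 = 2.000 bits.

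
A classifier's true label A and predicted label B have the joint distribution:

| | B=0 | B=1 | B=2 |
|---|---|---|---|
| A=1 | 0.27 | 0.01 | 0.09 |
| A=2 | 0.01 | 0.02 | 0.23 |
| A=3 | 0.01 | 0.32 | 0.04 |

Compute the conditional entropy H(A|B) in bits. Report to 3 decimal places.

0.756 bits

Chain rule: H(A|B) = H(A,B) − H(B).
Marginals: p(A) = (0.3700, 0.2600, 0.3700), p(B) = (0.2900, 0.3500, 0.3600).
H(A,B) = 2.3343 bits; H(B) = 1.5786 bits.
H(A|B) = 2.3343 − 1.5786 = 0.756 bits.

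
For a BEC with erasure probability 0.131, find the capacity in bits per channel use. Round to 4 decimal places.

Binary erasure channel: capacity C = 1 − ε.
C = 1 − 0.131 = 0.8690 bits per channel use.

0.8690 bits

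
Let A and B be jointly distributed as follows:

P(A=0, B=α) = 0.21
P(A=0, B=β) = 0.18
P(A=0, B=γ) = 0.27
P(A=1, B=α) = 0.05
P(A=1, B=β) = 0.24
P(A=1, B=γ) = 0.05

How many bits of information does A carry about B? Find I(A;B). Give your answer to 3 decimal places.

0.127 bits

Marginals: p(A) = (0.6600, 0.3400), p(B) = (0.2600, 0.4200, 0.3200).
I(A;B) = Σ p(x,y)·log₂[p(x,y)/(p(x)p(y))].
  (0,α): 0.21·log₂(1.2238) = 0.0612
  (0,β): 0.18·log₂(0.6494) = -0.1121
  (0,γ): 0.27·log₂(1.2784) = 0.0957
  (1,α): 0.05·log₂(0.5656) = -0.0411
  (1,β): 0.24·log₂(1.6807) = 0.1798
  (1,γ): 0.05·log₂(0.4596) = -0.0561
Sum = 0.127 bits.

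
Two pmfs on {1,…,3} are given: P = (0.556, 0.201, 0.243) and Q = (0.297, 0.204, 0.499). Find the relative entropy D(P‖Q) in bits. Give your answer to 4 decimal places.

0.2464 bits

D(P‖Q) = Σ p·log₂(p/q).
  0.556·log₂(0.556/0.297) = 0.50297
  0.201·log₂(0.201/0.204) = -0.00430
  0.243·log₂(0.243/0.499) = -0.25225
D(P‖Q) = 0.2464 bits.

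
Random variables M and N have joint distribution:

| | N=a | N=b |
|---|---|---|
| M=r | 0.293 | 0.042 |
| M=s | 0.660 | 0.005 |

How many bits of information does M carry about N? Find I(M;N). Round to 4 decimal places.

Marginals: p(M) = (0.3350, 0.6650), p(N) = (0.9530, 0.0470).
I(M;N) = Σ p(x,y)·log₂[p(x,y)/(p(x)p(y))].
  (r,a): 0.293·log₂(0.9178) = -0.03628
  (r,b): 0.042·log₂(2.6675) = 0.05945
  (s,a): 0.660·log₂(1.0414) = 0.03865
  (s,b): 0.005·log₂(0.1600) = -0.01322
Sum = 0.0486 bits.

0.0486 bits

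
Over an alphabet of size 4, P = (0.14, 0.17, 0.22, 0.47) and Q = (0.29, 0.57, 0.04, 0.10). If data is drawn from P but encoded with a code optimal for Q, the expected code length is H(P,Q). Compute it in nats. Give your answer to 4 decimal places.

2.0592 nats

H(P,Q) = −Σ p·ln q.
  −0.14·ln(0.29) = 0.17330
  −0.17·ln(0.57) = 0.09556
  −0.22·ln(0.04) = 0.70815
  −0.47·ln(0.10) = 1.08221
H(P,Q) = 2.0592 nats.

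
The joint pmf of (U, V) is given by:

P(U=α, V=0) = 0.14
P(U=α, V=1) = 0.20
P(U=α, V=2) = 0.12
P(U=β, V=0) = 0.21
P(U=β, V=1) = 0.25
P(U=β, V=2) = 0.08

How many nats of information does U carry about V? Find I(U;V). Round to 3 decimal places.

0.011 nats

Marginals: p(U) = (0.4600, 0.5400), p(V) = (0.3500, 0.4500, 0.2000).
I(U;V) = H(U) + H(V) − H(U,V).
H(U) = 0.6899, H(V) = 1.0487, H(U,V) = 1.7279.
I(U;V) = 0.6899 + 1.0487 − 1.7279 = 0.011 nats.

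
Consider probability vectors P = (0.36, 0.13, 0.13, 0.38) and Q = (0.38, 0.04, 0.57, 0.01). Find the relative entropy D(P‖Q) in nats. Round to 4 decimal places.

D(P‖Q) = Σ p·ln(p/q).
  0.36·ln(0.36/0.38) = -0.01946
  0.13·ln(0.13/0.04) = 0.15323
  0.13·ln(0.13/0.57) = -0.19215
  0.38·ln(0.38/0.01) = 1.38228
D(P‖Q) = 1.3239 nats.

1.3239 nats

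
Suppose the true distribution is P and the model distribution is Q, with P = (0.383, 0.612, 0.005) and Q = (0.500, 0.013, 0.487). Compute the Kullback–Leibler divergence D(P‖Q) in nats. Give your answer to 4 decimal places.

2.2323 nats

D(P‖Q) = Σ p·ln(p/q).
  0.383·ln(0.383/0.500) = -0.10210
  0.612·ln(0.612/0.013) = 2.35729
  0.005·ln(0.005/0.487) = -0.02289
D(P‖Q) = 2.2323 nats.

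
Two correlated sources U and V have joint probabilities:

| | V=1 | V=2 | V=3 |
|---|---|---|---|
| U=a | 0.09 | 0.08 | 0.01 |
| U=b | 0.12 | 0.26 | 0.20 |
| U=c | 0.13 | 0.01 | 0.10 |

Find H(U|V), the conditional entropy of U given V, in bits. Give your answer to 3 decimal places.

Marginals: p(U) = (0.1800, 0.5800, 0.2400), p(V) = (0.3400, 0.3500, 0.3100).
H(U|V) = Σ p(V) · H(U|V=·).
  V=1: p=0.3400, H(U|V=1) = 1.5682
  V=2: p=0.3500, H(U|V=2) = 0.9518
  V=3: p=0.3100, H(U|V=3) = 1.0943
Weighted sum = 1.206 bits.

1.206 bits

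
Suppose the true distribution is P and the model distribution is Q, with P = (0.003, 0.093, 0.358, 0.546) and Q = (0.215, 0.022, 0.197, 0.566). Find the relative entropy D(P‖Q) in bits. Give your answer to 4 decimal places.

D(P‖Q) = Σ p·log₂(p/q).
  0.003·log₂(0.003/0.215) = -0.01849
  0.093·log₂(0.093/0.022) = 0.19341
  0.358·log₂(0.358/0.197) = 0.30851
  0.546·log₂(0.546/0.566) = -0.02834
D(P‖Q) = 0.4551 bits.

0.4551 bits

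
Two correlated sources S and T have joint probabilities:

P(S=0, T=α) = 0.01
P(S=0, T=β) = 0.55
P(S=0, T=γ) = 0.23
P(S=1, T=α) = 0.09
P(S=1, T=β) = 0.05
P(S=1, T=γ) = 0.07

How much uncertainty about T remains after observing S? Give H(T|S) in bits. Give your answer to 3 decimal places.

Chain rule: H(T|S) = H(S,T) − H(S).
Marginals: p(S) = (0.7900, 0.2100), p(T) = (0.1000, 0.6000, 0.3000).
H(S,T) = 1.8258 bits; H(S) = 0.7415 bits.
H(T|S) = 1.8258 − 0.7415 = 1.084 bits.

1.084 bits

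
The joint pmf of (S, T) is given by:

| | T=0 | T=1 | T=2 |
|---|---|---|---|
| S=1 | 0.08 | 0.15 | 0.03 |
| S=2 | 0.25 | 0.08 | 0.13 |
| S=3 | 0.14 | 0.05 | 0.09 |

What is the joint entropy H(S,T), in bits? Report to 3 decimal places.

2.954 bits

H(S,T) = −Σ p(x,y)·log₂ p(x,y) over all 9 cells.
  cell (1,0): −0.08·log₂0.08 = 0.2915
  cell (1,1): −0.15·log₂0.15 = 0.4105
  cell (1,2): −0.03·log₂0.03 = 0.1518
  cell (2,0): −0.25·log₂0.25 = 0.5000
  cell (2,1): −0.08·log₂0.08 = 0.2915
  cell (2,2): −0.13·log₂0.13 = 0.3826
  cell (3,0): −0.14·log₂0.14 = 0.3971
  cell (3,1): −0.05·log₂0.05 = 0.2161
  cell (3,2): −0.09·log₂0.09 = 0.3127
Sum = 2.954 bits.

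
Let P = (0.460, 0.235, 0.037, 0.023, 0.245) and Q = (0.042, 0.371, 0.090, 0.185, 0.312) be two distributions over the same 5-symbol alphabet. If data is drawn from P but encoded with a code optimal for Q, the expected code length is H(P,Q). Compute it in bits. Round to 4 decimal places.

H(P,Q) = −Σ p·log₂ q.
  −0.460·log₂(0.042) = 2.10379
  −0.235·log₂(0.371) = 0.33617
  −0.037·log₂(0.090) = 0.12854
  −0.023·log₂(0.185) = 0.05599
  −0.245·log₂(0.312) = 0.41169
H(P,Q) = 3.0362 bits.

3.0362 bits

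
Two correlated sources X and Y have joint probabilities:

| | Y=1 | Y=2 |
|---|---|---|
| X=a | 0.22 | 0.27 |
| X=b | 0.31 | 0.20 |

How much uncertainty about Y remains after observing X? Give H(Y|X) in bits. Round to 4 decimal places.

Chain rule: H(Y|X) = H(X,Y) − H(X).
Marginals: p(X) = (0.4900, 0.5100), p(Y) = (0.5300, 0.4700).
H(X,Y) = 1.9788 bits; H(X) = 0.9997 bits.
H(Y|X) = 1.9788 − 0.9997 = 0.9791 bits.

0.9791 bits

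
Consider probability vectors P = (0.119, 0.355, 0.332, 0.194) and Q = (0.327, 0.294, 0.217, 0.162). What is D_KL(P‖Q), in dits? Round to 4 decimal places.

D(P‖Q) = Σ p·log₁₀(p/q).
  0.119·log₁₀(0.119/0.327) = -0.05224
  0.355·log₁₀(0.355/0.294) = 0.02907
  0.332·log₁₀(0.332/0.217) = 0.06131
  0.194·log₁₀(0.194/0.162) = 0.01519
D(P‖Q) = 0.0533 dits.

0.0533 dits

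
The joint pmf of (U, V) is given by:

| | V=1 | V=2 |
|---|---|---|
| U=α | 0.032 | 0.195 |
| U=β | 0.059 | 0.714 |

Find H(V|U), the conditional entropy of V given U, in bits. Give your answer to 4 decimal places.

0.4340 bits

Chain rule: H(V|U) = H(U,V) − H(U).
Marginals: p(U) = (0.2270, 0.7730), p(V) = (0.0910, 0.9090).
H(U,V) = 1.2067 bits; H(U) = 0.7727 bits.
H(V|U) = 1.2067 − 0.7727 = 0.4340 bits.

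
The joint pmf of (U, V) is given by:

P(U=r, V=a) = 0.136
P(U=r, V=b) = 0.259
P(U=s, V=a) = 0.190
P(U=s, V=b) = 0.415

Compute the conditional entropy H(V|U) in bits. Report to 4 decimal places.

0.9101 bits

Marginals: p(U) = (0.3950, 0.6050), p(V) = (0.3260, 0.6740).
H(V|U) = Σ p(U) · H(V|U=·).
  U=r: p=0.3950, H(V|U=r) = 0.9289
  U=s: p=0.6050, H(V|U=s) = 0.8978
Weighted sum = 0.9101 bits.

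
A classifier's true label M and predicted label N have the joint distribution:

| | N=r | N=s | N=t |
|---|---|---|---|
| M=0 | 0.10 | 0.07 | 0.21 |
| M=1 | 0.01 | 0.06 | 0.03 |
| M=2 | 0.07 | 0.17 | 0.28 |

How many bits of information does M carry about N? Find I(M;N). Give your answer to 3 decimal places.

0.058 bits

Marginals: p(M) = (0.3800, 0.1000, 0.5200), p(N) = (0.1800, 0.3000, 0.5200).
I(M;N) = Σ p(x,y)·log₂[p(x,y)/(p(x)p(y))].
  (0,r): 0.10·log₂(1.4620) = 0.0548
  (0,s): 0.07·log₂(0.6140) = -0.0493
  (0,t): 0.21·log₂(1.0628) = 0.0184
  (1,r): 0.01·log₂(0.5556) = -0.0085
  (1,s): 0.06·log₂(2.0000) = 0.0600
  (1,t): 0.03·log₂(0.5769) = -0.0238
  (2,r): 0.07·log₂(0.7479) = -0.0293
  (2,s): 0.17·log₂(1.0897) = 0.0211
  (2,t): 0.28·log₂(1.0355) = 0.0141
Sum = 0.058 bits.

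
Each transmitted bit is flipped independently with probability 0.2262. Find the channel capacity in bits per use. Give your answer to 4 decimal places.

0.2287 bits

Binary symmetric channel: C = 1 − h₂(ε) where h₂ is the binary entropy function.
h₂(0.2262) = −0.2262·log₂0.2262 − 0.7738·log₂0.7738 = 0.7713.
C = 1 − 0.7713 = 0.2287 bits per channel use.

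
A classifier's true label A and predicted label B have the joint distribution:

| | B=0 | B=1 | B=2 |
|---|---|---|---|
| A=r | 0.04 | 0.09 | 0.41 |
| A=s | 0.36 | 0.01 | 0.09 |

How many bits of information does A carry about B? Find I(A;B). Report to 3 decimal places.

0.421 bits

Marginals: p(A) = (0.5400, 0.4600), p(B) = (0.4000, 0.1000, 0.5000).
I(A;B) = Σ p(x,y)·log₂[p(x,y)/(p(x)p(y))].
  (r,0): 0.04·log₂(0.1852) = -0.0973
  (r,1): 0.09·log₂(1.6667) = 0.0663
  (r,2): 0.41·log₂(1.5185) = 0.2471
  (s,0): 0.36·log₂(1.9565) = 0.3486
  (s,1): 0.01·log₂(0.2174) = -0.0220
  (s,2): 0.09·log₂(0.3913) = -0.1218
Sum = 0.421 bits.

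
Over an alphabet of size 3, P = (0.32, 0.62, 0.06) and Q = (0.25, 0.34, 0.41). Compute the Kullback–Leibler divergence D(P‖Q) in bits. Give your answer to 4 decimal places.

0.4850 bits

D(P‖Q) = Σ p·log₂(p/q).
  0.32·log₂(0.32/0.25) = 0.11397
  0.62·log₂(0.62/0.34) = 0.53737
  0.06·log₂(0.06/0.41) = -0.16636
D(P‖Q) = 0.4850 bits.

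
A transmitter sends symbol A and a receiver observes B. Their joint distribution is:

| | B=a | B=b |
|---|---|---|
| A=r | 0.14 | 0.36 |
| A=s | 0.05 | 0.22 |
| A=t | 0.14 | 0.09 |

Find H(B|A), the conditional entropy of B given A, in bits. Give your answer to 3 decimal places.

Marginals: p(A) = (0.5000, 0.2700, 0.2300), p(B) = (0.3300, 0.6700).
H(B|A) = Σ p(A) · H(B|A=·).
  A=r: p=0.5000, H(B|A=r) = 0.8555
  A=s: p=0.2700, H(B|A=s) = 0.6913
  A=t: p=0.2300, H(B|A=t) = 0.9656
Weighted sum = 0.836 bits.

0.836 bits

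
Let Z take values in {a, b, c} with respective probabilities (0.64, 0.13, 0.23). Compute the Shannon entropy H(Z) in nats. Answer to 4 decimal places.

H(Z) = −Σ p·ln p.
  −(0.64)·ln(0.64) = 0.28562
  −(0.13)·ln(0.13) = 0.26523
  −(0.23)·ln(0.23) = 0.33803
Sum: 0.28562 + 0.26523 + 0.33803 = 0.8889 nats.

0.8889 nats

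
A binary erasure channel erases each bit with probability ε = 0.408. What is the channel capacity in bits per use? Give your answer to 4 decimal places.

Binary erasure channel: capacity C = 1 − ε.
C = 1 − 0.408 = 0.5920 bits per channel use.

0.5920 bits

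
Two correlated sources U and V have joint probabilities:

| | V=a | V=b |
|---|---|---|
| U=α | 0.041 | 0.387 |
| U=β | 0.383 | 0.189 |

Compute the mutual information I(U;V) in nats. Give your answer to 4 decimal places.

Marginals: p(U) = (0.4280, 0.5720), p(V) = (0.4240, 0.5760).
I(U;V) = Σ p(x,y)·ln[p(x,y)/(p(x)p(y))].
  (α,a): 0.041·ln(0.2259) = -0.06099
  (α,b): 0.387·ln(1.5698) = 0.17452
  (β,a): 0.383·ln(1.5792) = 0.17500
  (β,b): 0.189·ln(0.5736) = -0.10504
Sum = 0.1835 nats.

0.1835 nats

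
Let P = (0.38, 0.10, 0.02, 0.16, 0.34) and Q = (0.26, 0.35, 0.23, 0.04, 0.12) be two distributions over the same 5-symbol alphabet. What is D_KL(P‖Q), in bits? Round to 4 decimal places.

0.7877 bits

D(P‖Q) = Σ p·log₂(p/q).
  0.38·log₂(0.38/0.26) = 0.20805
  0.10·log₂(0.10/0.35) = -0.18074
  0.02·log₂(0.02/0.23) = -0.07047
  0.16·log₂(0.16/0.04) = 0.32000
  0.34·log₂(0.34/0.12) = 0.51085
D(P‖Q) = 0.7877 bits.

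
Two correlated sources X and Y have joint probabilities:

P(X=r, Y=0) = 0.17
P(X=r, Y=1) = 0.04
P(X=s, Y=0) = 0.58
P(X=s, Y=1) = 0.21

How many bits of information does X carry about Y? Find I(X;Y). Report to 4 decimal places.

Marginals: p(X) = (0.2100, 0.7900), p(Y) = (0.7500, 0.2500).
I(X;Y) = Σ p(x,y)·log₂[p(x,y)/(p(x)p(y))].
  (r,0): 0.17·log₂(1.0794) = 0.01873
  (r,1): 0.04·log₂(0.7619) = -0.01569
  (s,0): 0.58·log₂(0.9789) = -0.01784
  (s,1): 0.21·log₂(1.0633) = 0.01859
Sum = 0.0038 bits.

0.0038 bits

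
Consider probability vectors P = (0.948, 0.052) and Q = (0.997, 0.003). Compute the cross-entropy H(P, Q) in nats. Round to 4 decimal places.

H(P,Q) = −Σ p·ln q.
  −0.948·ln(0.997) = 0.00285
  −0.052·ln(0.003) = 0.30208
H(P,Q) = 0.3049 nats.

0.3049 nats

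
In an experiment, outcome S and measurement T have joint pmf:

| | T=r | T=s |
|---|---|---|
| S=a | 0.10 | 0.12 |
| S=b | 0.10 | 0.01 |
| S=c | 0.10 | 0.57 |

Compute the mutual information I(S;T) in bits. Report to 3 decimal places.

0.207 bits

Marginals: p(S) = (0.2200, 0.1100, 0.6700), p(T) = (0.3000, 0.7000).
I(S;T) = Σ p(x,y)·log₂[p(x,y)/(p(x)p(y))].
  (a,r): 0.10·log₂(1.5152) = 0.0599
  (a,s): 0.12·log₂(0.7792) = -0.0432
  (b,r): 0.10·log₂(3.0303) = 0.1599
  (b,s): 0.01·log₂(0.1299) = -0.0294
  (c,r): 0.10·log₂(0.4975) = -0.1007
  (c,s): 0.57·log₂(1.2154) = 0.1604
Sum = 0.207 bits.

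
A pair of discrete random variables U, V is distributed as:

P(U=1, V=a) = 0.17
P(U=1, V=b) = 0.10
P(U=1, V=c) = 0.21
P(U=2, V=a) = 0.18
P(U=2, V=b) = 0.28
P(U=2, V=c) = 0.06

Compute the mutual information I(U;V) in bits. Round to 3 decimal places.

Marginals: p(U) = (0.4800, 0.5200), p(V) = (0.3500, 0.3800, 0.2700).
I(U;V) = Σ p(x,y)·log₂[p(x,y)/(p(x)p(y))].
  (1,a): 0.17·log₂(1.0119) = 0.0029
  (1,b): 0.10·log₂(0.5482) = -0.0867
  (1,c): 0.21·log₂(1.6204) = 0.1462
  (2,a): 0.18·log₂(0.9890) = -0.0029
  (2,b): 0.28·log₂(1.4170) = 0.1408
  (2,c): 0.06·log₂(0.4274) = -0.0736
Sum = 0.127 bits.

0.127 bits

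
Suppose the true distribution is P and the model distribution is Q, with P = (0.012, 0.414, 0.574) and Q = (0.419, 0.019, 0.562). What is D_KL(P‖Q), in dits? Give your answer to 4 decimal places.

0.5408 dits

D(P‖Q) = Σ p·log₁₀(p/q).
  0.012·log₁₀(0.012/0.419) = -0.01852
  0.414·log₁₀(0.414/0.019) = 0.55403
  0.574·log₁₀(0.574/0.562) = 0.00527
D(P‖Q) = 0.5408 dits.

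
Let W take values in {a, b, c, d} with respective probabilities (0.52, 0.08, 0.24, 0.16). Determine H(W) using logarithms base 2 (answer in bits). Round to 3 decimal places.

1.699 bits

H(W) = −Σ p·log₂ p.
  −(0.52)·log₂(0.52) = 0.4906
  −(0.08)·log₂(0.08) = 0.2915
  −(0.24)·log₂(0.24) = 0.4941
  −(0.16)·log₂(0.16) = 0.4230
Sum: 0.4906 + 0.2915 + 0.4941 + 0.4230 = 1.699 bits.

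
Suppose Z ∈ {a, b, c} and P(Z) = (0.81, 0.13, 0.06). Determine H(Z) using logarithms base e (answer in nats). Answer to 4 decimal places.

0.6047 nats

H(Z) = −Σ p·ln p.
  −(0.81)·ln(0.81) = 0.17068
  −(0.13)·ln(0.13) = 0.26523
  −(0.06)·ln(0.06) = 0.16880
Sum: 0.17068 + 0.26523 + 0.16880 = 0.6047 nats.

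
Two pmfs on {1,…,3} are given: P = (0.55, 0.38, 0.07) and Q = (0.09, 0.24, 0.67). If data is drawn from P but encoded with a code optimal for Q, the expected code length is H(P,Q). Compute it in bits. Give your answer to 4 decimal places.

H(P,Q) = −Σ p·log₂ q.
  −0.55·log₂(0.09) = 1.91066
  −0.38·log₂(0.24) = 0.78238
  −0.07·log₂(0.67) = 0.04044
H(P,Q) = 2.7335 bits.

2.7335 bits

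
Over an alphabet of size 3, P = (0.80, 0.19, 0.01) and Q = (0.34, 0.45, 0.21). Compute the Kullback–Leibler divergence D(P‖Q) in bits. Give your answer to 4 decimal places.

0.7073 bits

D(P‖Q) = Σ p·log₂(p/q).
  0.80·log₂(0.80/0.34) = 0.98757
  0.19·log₂(0.19/0.45) = -0.23635
  0.01·log₂(0.01/0.21) = -0.04392
D(P‖Q) = 0.7073 bits.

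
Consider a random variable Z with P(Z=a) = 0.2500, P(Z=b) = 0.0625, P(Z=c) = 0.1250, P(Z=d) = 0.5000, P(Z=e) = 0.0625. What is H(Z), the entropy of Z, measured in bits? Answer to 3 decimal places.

1.875 bits

H(Z) = −Σ p·log₂ p.
  −(0.2500)·log₂(0.2500) = 0.5000
  −(0.0625)·log₂(0.0625) = 0.2500
  −(0.1250)·log₂(0.1250) = 0.3750
  −(0.5000)·log₂(0.5000) = 0.5000
  −(0.0625)·log₂(0.0625) = 0.2500
Sum: 0.5000 + 0.2500 + 0.3750 + 0.5000 + 0.2500 = 1.875 bits.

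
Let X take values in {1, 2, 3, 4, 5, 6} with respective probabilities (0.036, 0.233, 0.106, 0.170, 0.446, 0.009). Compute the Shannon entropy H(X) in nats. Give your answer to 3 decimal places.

1.401 nats

H(X) = −Σ p·ln p.
  −(0.036)·ln(0.036) = 0.1197
  −(0.233)·ln(0.233) = 0.3394
  −(0.106)·ln(0.106) = 0.2379
  −(0.170)·ln(0.170) = 0.3012
  −(0.446)·ln(0.446) = 0.3601
  −(0.009)·ln(0.009) = 0.0424
Sum: 0.1197 + 0.3394 + 0.2379 + 0.3012 + 0.3601 + 0.0424 = 1.401 nats.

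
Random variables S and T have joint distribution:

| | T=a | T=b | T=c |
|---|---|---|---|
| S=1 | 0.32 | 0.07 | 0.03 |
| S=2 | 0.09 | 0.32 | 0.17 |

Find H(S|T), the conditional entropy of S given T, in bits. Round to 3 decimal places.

Chain rule: H(S|T) = H(S,T) − H(T).
Marginals: p(S) = (0.4200, 0.5800), p(T) = (0.4100, 0.3900, 0.2000).
H(S,T) = 2.2196 bits; H(T) = 1.5216 bits.
H(S|T) = 2.2196 − 1.5216 = 0.698 bits.

0.698 bits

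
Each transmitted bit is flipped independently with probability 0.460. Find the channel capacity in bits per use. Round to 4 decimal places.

Binary symmetric channel: C = 1 − h₂(ε) where h₂ is the binary entropy function.
h₂(0.460) = −0.460·log₂0.460 − 0.540·log₂0.540 = 0.9954.
C = 1 − 0.9954 = 0.0046 bits per channel use.

0.0046 bits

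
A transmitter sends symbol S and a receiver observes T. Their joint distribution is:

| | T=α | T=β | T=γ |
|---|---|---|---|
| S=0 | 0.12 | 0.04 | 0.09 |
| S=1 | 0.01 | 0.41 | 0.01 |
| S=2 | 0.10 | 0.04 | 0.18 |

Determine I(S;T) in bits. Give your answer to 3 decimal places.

0.567 bits

Marginals: p(S) = (0.2500, 0.4300, 0.3200), p(T) = (0.2300, 0.4900, 0.2800).
I(S;T) = H(S) + H(T) − H(S,T).
H(S) = 1.5496, H(T) = 1.5062, H(S,T) = 2.4890.
I(S;T) = 1.5496 + 1.5062 − 2.4890 = 0.567 bits.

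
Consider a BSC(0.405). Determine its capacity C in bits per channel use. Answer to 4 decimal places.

0.0262 bits

Binary symmetric channel: C = 1 − h₂(ε) where h₂ is the binary entropy function.
h₂(0.405) = −0.405·log₂0.405 − 0.595·log₂0.595 = 0.9738.
C = 1 − 0.9738 = 0.0262 bits per channel use.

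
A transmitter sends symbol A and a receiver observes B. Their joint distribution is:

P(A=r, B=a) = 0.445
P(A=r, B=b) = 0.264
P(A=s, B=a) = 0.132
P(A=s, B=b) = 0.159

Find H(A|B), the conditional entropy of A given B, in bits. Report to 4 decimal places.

0.8517 bits

Marginals: p(A) = (0.7090, 0.2910), p(B) = (0.5770, 0.4230).
H(A|B) = Σ p(B) · H(A|B=·).
  B=a: p=0.5770, H(A|B=a) = 0.7759
  B=b: p=0.4230, H(A|B=b) = 0.9551
Weighted sum = 0.8517 bits.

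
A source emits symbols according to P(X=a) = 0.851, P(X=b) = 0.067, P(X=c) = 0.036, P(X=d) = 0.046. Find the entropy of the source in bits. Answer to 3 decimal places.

0.836 bits

H(X) = −Σ p·log₂ p.
  −(0.851)·log₂(0.851) = 0.1981
  −(0.067)·log₂(0.067) = 0.2613
  −(0.036)·log₂(0.036) = 0.1727
  −(0.046)·log₂(0.046) = 0.2043
Sum: 0.1981 + 0.2613 + 0.1727 + 0.2043 = 0.836 bits.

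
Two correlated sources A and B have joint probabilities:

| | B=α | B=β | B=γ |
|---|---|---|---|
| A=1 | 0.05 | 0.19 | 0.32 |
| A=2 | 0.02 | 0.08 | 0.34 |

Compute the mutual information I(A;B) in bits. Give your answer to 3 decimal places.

0.033 bits

Marginals: p(A) = (0.5600, 0.4400), p(B) = (0.0700, 0.2700, 0.6600).
I(A;B) = Σ p(x,y)·log₂[p(x,y)/(p(x)p(y))].
  (1,α): 0.05·log₂(1.2755) = 0.0176
  (1,β): 0.19·log₂(1.2566) = 0.0626
  (1,γ): 0.32·log₂(0.8658) = -0.0665
  (2,α): 0.02·log₂(0.6494) = -0.0125
  (2,β): 0.08·log₂(0.6734) = -0.0456
  (2,γ): 0.34·log₂(1.1708) = 0.0773
Sum = 0.033 bits.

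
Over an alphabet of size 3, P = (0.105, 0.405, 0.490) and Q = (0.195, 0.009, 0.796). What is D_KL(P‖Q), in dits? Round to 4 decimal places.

D(P‖Q) = Σ p·log₁₀(p/q).
  0.105·log₁₀(0.105/0.195) = -0.02823
  0.405·log₁₀(0.405/0.009) = 0.66955
  0.490·log₁₀(0.490/0.796) = -0.10325
D(P‖Q) = 0.5381 dits.

0.5381 dits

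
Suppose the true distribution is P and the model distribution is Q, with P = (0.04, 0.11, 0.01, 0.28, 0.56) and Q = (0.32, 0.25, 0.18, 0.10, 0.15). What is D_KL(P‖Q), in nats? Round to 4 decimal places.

D(P‖Q) = Σ p·ln(p/q).
  0.04·ln(0.04/0.32) = -0.08318
  0.11·ln(0.11/0.25) = -0.09031
  0.01·ln(0.01/0.18) = -0.02890
  0.28·ln(0.28/0.10) = 0.28829
  0.56·ln(0.56/0.15) = 0.73769
D(P‖Q) = 0.8236 nats.

0.8236 nats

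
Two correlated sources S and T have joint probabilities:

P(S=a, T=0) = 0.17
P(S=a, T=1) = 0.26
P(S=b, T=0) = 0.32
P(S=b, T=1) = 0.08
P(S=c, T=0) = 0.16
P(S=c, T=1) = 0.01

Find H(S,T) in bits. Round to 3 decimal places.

H(S,T) = −Σ p(x,y)·log₂ p(x,y) over all 6 cells.
  cell (a,0): −0.17·log₂0.17 = 0.4346
  cell (a,1): −0.26·log₂0.26 = 0.5053
  cell (b,0): −0.32·log₂0.32 = 0.5260
  cell (b,1): −0.08·log₂0.08 = 0.2915
  cell (c,0): −0.16·log₂0.16 = 0.4230
  cell (c,1): −0.01·log₂0.01 = 0.0664
Sum = 2.247 bits.

2.247 bits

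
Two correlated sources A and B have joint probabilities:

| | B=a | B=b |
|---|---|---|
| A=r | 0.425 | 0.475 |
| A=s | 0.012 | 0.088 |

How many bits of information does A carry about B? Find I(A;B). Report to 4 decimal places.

Marginals: p(A) = (0.9000, 0.1000), p(B) = (0.4370, 0.5630).
I(A;B) = Σ p(x,y)·log₂[p(x,y)/(p(x)p(y))].
  (r,a): 0.425·log₂(1.0806) = 0.04753
  (r,b): 0.475·log₂(0.9374) = -0.04427
  (s,a): 0.012·log₂(0.2746) = -0.02238
  (s,b): 0.088·log₂(1.5631) = 0.05670
Sum = 0.0376 bits.

0.0376 bits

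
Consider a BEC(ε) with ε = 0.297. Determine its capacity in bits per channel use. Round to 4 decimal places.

Binary erasure channel: capacity C = 1 − ε.
C = 1 − 0.297 = 0.7030 bits per channel use.

0.7030 bits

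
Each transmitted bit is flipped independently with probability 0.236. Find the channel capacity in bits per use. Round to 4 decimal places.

0.2117 bits

Binary symmetric channel: C = 1 − h₂(ε) where h₂ is the binary entropy function.
h₂(0.236) = −0.236·log₂0.236 − 0.764·log₂0.764 = 0.7883.
C = 1 − 0.7883 = 0.2117 bits per channel use.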